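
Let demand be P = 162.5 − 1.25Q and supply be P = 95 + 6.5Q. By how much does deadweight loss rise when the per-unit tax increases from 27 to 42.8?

Competitive equilibrium: 162.5 − 1.25Q = 95 + 6.5Q → Q* = 8.7097, P* = 151.6129.
For a per-unit tax t: ΔQ = t/7.75, so DWL = ½·t·(t/7.75) = t²/15.5.
At t = 27: DWL = 47.032. At t = 42.8: DWL = 118.183.
Increase = 118.183 − 47.032 = 71.15.

71.15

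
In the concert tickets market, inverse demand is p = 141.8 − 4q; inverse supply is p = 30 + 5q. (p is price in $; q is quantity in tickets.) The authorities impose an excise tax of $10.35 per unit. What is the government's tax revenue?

Competitive equilibrium: 141.8 − 4q = 30 + 5q → q* = 12.4222, p* = 92.1111.
With the tax, the buyer price exceeds the seller price by 10.35: (141.8 − 4q) − (30 + 5q) = 10.35 → q' = 11.2722.
Tax revenue = 10.35 × 11.2722 = $116.67.

$116.67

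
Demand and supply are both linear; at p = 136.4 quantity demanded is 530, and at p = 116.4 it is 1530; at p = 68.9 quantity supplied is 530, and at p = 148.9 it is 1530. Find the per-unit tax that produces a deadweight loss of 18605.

61

Demand slope = (116.4 − 136.4)/(1530 − 530) = −0.02, so p = 147 − 0.02q.
Supply slope = (148.9 − 68.9)/(1530 − 530) = 0.08, so p = 26.5 + 0.08q.
Competitive equilibrium: 147 − 0.02q = 26.5 + 0.08q → q* = 1205, p* = 122.9.
A tax t gives Δq = t/0.1 and wedge t, so DWL = t²/0.2.
t²/0.2 = 18605 → t² = 3721 → t = 61.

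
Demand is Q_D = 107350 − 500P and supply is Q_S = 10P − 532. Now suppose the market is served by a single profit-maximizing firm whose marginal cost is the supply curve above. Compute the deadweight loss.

47.28

In inverse form: demand P = 214.7 − 0.002Q, supply P = 53.2 + 0.1Q.
Competitive equilibrium: 214.7 − 0.002Q = 53.2 + 0.1Q → Q* = 1583.3333, P* = 211.5333.
Marginal revenue: MR = 214.7 − 0.004Q. Set MR = MC: 214.7 − 0.004Q = 53.2 + 0.1Q → Q_m = 1552.8846.
Price P_m = 214.7 − 0.002·1552.8846 = 211.5942; MC(Q_m) = 53.2 + 0.1·1552.8846 = 208.4885.
Competitive Q* = 1583.3333, so ΔQ = 30.4487; wedge = 211.5942 − 208.4885 = 3.1057.
Welfare loss = ½ × 30.4487 × 3.1057 = 47.28.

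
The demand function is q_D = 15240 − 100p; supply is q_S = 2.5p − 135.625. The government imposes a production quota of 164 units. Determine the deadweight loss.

In inverse form: demand p = 152.4 − 0.01q, supply p = 54.25 + 0.4q.
Competitive equilibrium: 152.4 − 0.01q = 54.25 + 0.4q → q* = 239.3902, p* = 150.0061.
At q = 164: demand price = 152.4 − 0.01·164 = 150.76; supply price = 54.25 + 0.4·164 = 119.85.
Δq = 239.3902 − 164 = 75.3902; wedge = 150.76 − 119.85 = 30.91.
Deadweight loss = ½ × 75.3902 × 30.91 = 1165.16.

1165.16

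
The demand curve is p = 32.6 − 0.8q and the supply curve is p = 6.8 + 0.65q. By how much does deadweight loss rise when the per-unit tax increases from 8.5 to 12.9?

32.47

Competitive equilibrium: 32.6 − 0.8q = 6.8 + 0.65q → q* = 17.7931, p* = 18.3655.
For a per-unit tax t: Δq = t/1.45, so DWL = ½·t·(t/1.45) = t²/2.9.
At t = 8.5: DWL = 24.914. At t = 12.9: DWL = 57.383.
Increase = 57.383 − 24.914 = 32.47.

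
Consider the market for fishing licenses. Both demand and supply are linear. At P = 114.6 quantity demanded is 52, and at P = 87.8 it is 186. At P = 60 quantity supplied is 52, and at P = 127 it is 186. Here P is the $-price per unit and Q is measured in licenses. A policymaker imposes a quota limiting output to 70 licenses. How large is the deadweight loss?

Demand slope = (87.8 − 114.6)/(186 − 52) = −0.2, so P = 125 − 0.2Q.
Supply slope = (127 − 60)/(186 − 52) = 0.5, so P = 34 + 0.5Q.
Competitive equilibrium: 125 − 0.2Q = 34 + 0.5Q → Q* = 130, P* = 99.
At Q = 70: demand price = 125 − 0.2·70 = 111; supply price = 34 + 0.5·70 = 69.
ΔQ = 130 − 70 = 60; wedge = 111 − 69 = 42.
The triangle = ½ × 60 × 42 = $1260.

$1260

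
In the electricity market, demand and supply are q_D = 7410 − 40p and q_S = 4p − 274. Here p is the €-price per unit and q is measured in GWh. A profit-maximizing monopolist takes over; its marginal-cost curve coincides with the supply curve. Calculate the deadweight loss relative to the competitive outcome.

In inverse form: demand p = 185.25 − 0.025q, supply p = 68.5 + 0.25q.
Competitive equilibrium: 185.25 − 0.025q = 68.5 + 0.25q → q* = 424.5455, p* = 174.6364.
Marginal revenue: MR = 185.25 − 0.05q. Set MR = MC: 185.25 − 0.05q = 68.5 + 0.25q → q_m = 389.1667.
Price p_m = 185.25 − 0.025·389.1667 = 175.5208; MC(q_m) = 68.5 + 0.25·389.1667 = 165.7917.
Competitive q* = 424.5455, so Δq = 35.3788; wedge = 175.5208 − 165.7917 = 9.7291.
DWL = ½ × 35.3788 × 9.7291 = €172.10.

€172.10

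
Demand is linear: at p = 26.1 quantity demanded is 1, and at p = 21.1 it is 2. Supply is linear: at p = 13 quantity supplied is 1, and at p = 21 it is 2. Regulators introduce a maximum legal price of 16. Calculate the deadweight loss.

Demand slope = (21.1 − 26.1)/(2 − 1) = −5, so p = 31.1 − 5q.
Supply slope = (21 − 13)/(2 − 1) = 8, so p = 5 + 8q.
Competitive equilibrium: 31.1 − 5q = 5 + 8q → q* = 2.0077, p* = 21.0615.
At the ceiling p = 16, quantity supplied = (16 − 5)/8 = 1.375.
Willingness to pay at q' = 1.375: 31.1 − 5·1.375 = 24.225.
Δq = 2.0077 − 1.375 = 0.6327; wedge = 24.225 − 16 = 8.225.
DWL = ½ × 0.6327 × 8.225 = 2.60.

2.60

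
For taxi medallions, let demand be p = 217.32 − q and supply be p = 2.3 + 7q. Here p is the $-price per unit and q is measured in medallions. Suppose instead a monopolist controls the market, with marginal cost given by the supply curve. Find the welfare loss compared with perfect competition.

$35.67

Competitive equilibrium: 217.32 − q = 2.3 + 7q → q* = 26.8775, p* = 190.4425.
Marginal revenue: MR = 217.32 − 2q. Set MR = MC: 217.32 − 2q = 2.3 + 7q → q_m = 23.8911.
Price p_m = 217.32 − 1·23.8911 = 193.4289; MC(q_m) = 2.3 + 7·23.8911 = 169.5377.
Competitive q* = 26.8775, so Δq = 2.9864; wedge = 193.4289 − 169.5377 = 23.8912.
The triangle = ½ × 2.9864 × 23.8912 = $35.67.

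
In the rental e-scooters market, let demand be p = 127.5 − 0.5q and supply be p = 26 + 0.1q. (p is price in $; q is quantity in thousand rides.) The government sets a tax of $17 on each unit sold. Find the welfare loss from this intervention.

$240.83 thousand

Competitive equilibrium: 127.5 − 0.5q = 26 + 0.1q → q* = 169.1667, p* = 42.9167.
With the tax, the buyer price exceeds the seller price by 17: (127.5 − 0.5q) − (26 + 0.1q) = 17 → q' = 140.8333.
Δq = 169.1667 − 140.8333 = 28.3334; the wedge equals the tax, 17.
The triangle = ½ × 28.3334 × 17 = $240.83 thousand.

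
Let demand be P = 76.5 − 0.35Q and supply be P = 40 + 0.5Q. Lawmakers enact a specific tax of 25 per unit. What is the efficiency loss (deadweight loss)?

Competitive equilibrium: 76.5 − 0.35Q = 40 + 0.5Q → Q* = 42.9412, P* = 61.4706.
With the tax, the buyer price exceeds the seller price by 25: (76.5 − 0.35Q) − (40 + 0.5Q) = 25 → Q' = 13.5294.
ΔQ = 42.9412 − 13.5294 = 29.4118; the wedge equals the tax, 25.
Deadweight loss = ½ × 29.4118 × 25 = 367.65.

367.65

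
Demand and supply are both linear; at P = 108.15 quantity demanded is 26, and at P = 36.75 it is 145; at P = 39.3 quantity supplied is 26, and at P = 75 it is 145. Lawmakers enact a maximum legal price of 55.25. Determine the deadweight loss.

Demand slope = (36.75 − 108.15)/(145 − 26) = −0.6, so P = 123.75 − 0.6Q.
Supply slope = (75 − 39.3)/(145 − 26) = 0.3, so P = 31.5 + 0.3Q.
Competitive equilibrium: 123.75 − 0.6Q = 31.5 + 0.3Q → Q* = 102.5, P* = 62.25.
At the ceiling P = 55.25, quantity supplied = (55.25 − 31.5)/0.3 = 79.1667.
Willingness to pay at Q' = 79.1667: 123.75 − 0.6·79.1667 = 76.25.
ΔQ = 102.5 − 79.1667 = 23.3333; wedge = 76.25 − 55.25 = 21.
Welfare loss = ½ × 23.3333 × 21 = 245.

245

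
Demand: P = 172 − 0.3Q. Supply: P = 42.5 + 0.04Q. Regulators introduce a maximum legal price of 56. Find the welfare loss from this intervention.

319.94

Competitive equilibrium: 172 − 0.3Q = 42.5 + 0.04Q → Q* = 380.88235, P* = 57.73529.
At the ceiling P = 56, quantity supplied = (56 − 42.5)/0.04 = 337.5.
Willingness to pay at Q' = 337.5: 172 − 0.3·337.5 = 70.75.
ΔQ = 380.88235 − 337.5 = 43.38235; wedge = 70.75 − 56 = 14.75.
DWL = ½ × 43.38235 × 14.75 = 319.94.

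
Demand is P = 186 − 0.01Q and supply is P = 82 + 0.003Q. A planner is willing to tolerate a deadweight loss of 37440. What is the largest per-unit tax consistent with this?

31.2

Competitive equilibrium: 186 − 0.01Q = 82 + 0.003Q → Q* = 8000, P* = 106.
A tax t gives ΔQ = t/0.013 and wedge t, so DWL = t²/0.026.
t²/0.026 = 37440 → t² = 973.44 → t = 31.2.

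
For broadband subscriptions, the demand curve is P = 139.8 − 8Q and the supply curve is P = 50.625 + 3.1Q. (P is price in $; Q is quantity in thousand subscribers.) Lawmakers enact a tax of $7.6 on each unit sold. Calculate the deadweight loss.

Competitive equilibrium: 139.8 − 8Q = 50.625 + 3.1Q → Q* = 8.0338, P* = 75.5297.
With the tax, the buyer price exceeds the seller price by 7.6: (139.8 − 8Q) − (50.625 + 3.1Q) = 7.6 → Q' = 7.3491.
ΔQ = 8.0338 − 7.3491 = 0.6847; the wedge equals the tax, 7.6.
Deadweight loss = ½ × 0.6847 × 7.6 = $2.60 thousand.

$2.60 thousand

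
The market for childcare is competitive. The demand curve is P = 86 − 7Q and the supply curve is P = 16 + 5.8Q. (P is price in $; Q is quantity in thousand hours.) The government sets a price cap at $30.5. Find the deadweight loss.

$56.41 thousand

Competitive equilibrium: 86 − 7Q = 16 + 5.8Q → Q* = 5.4688, P* = 47.7188.
At the ceiling P = 30.5, quantity supplied = (30.5 − 16)/5.8 = 2.5.
Willingness to pay at Q' = 2.5: 86 − 7·2.5 = 68.5.
ΔQ = 5.4688 − 2.5 = 2.9688; wedge = 68.5 − 30.5 = 38.
DWL = ½ × 2.9688 × 38 = $56.41 thousand.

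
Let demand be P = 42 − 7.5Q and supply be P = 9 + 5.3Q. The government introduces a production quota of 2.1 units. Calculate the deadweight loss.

1.46

Competitive equilibrium: 42 − 7.5Q = 9 + 5.3Q → Q* = 2.5781, P* = 22.6641.
At Q = 2.1: demand price = 42 − 7.5·2.1 = 26.25; supply price = 9 + 5.3·2.1 = 20.13.
ΔQ = 2.5781 − 2.1 = 0.4781; wedge = 26.25 − 20.13 = 6.12.
Deadweight loss = ½ × 0.4781 × 6.12 = 1.46.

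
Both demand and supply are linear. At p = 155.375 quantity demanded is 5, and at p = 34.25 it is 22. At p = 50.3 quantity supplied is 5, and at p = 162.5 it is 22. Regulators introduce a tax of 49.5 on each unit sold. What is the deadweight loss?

Demand slope = (34.25 − 155.375)/(22 − 5) = −7.125, so p = 191 − 7.125q.
Supply slope = (162.5 − 50.3)/(22 − 5) = 6.6, so p = 17.3 + 6.6q.
Competitive equilibrium: 191 − 7.125q = 17.3 + 6.6q → q* = 12.6557, p* = 100.8279.
With the tax, the buyer price exceeds the seller price by 49.5: (191 − 7.125q) − (17.3 + 6.6q) = 49.5 → q' = 9.0492.
Δq = 12.6557 − 9.0492 = 3.6065; the wedge equals the tax, 49.5.
DWL = ½ × 3.6065 × 49.5 = 89.26.

89.26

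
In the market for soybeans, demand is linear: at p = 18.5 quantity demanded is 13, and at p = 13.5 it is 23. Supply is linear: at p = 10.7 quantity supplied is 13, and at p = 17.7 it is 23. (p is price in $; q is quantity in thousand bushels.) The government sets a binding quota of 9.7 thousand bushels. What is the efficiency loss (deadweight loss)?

Demand slope = (13.5 − 18.5)/(23 − 13) = −0.5, so p = 25 − 0.5q.
Supply slope = (17.7 − 10.7)/(23 − 13) = 0.7, so p = 1.6 + 0.7q.
Competitive equilibrium: 25 − 0.5q = 1.6 + 0.7q → q* = 19.5, p* = 15.25.
At q = 9.7: demand price = 25 − 0.5·9.7 = 20.15; supply price = 1.6 + 0.7·9.7 = 8.39.
Δq = 19.5 − 9.7 = 9.8; wedge = 20.15 − 8.39 = 11.76.
The triangle = ½ × 9.8 × 11.76 = $57.624 thousand.

$57.624 thousand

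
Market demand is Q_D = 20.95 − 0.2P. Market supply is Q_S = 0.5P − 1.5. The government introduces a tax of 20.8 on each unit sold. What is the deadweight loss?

In inverse form: demand P = 104.75 − 5Q, supply P = 3 + 2Q.
Competitive equilibrium: 104.75 − 5Q = 3 + 2Q → Q* = 14.5357, P* = 32.0714.
With the tax, the buyer price exceeds the seller price by 20.8: (104.75 − 5Q) − (3 + 2Q) = 20.8 → Q' = 11.5643.
ΔQ = 14.5357 − 11.5643 = 2.9714; the wedge equals the tax, 20.8.
DWL = ½ × 2.9714 × 20.8 = 30.90.

30.90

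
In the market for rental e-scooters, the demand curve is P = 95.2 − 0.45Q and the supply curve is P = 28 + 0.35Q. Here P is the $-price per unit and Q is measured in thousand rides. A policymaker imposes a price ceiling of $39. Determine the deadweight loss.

Competitive equilibrium: 95.2 − 0.45Q = 28 + 0.35Q → Q* = 84, P* = 57.4.
At the ceiling P = 39, quantity supplied = (39 − 28)/0.35 = 31.4286.
Willingness to pay at Q' = 31.4286: 95.2 − 0.45·31.4286 = 81.0571.
ΔQ = 84 − 31.4286 = 52.5714; wedge = 81.0571 − 39 = 42.0571.
Deadweight loss = ½ × 52.5714 × 42.0571 = $1105.50 thousand.

$1105.50 thousand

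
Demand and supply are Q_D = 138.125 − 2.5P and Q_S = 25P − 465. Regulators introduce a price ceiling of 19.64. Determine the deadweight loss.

722.21

In inverse form: demand P = 55.25 − 0.4Q, supply P = 18.6 + 0.04Q.
Competitive equilibrium: 55.25 − 0.4Q = 18.6 + 0.04Q → Q* = 83.2955, P* = 21.9318.
At the ceiling P = 19.64, quantity supplied = (19.64 − 18.6)/0.04 = 26.
Willingness to pay at Q' = 26: 55.25 − 0.4·26 = 44.85.
ΔQ = 83.2955 − 26 = 57.2955; wedge = 44.85 − 19.64 = 25.21.
The triangle = ½ × 57.2955 × 25.21 = 722.21.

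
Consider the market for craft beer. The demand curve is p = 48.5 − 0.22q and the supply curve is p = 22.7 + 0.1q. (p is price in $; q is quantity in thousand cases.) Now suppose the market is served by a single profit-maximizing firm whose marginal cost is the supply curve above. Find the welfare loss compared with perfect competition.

$172.63 thousand

Competitive equilibrium: 48.5 − 0.22q = 22.7 + 0.1q → q* = 80.625, p* = 30.7625.
Marginal revenue: MR = 48.5 − 0.44q. Set MR = MC: 48.5 − 0.44q = 22.7 + 0.1q → q_m = 47.7778.
Price p_m = 48.5 − 0.22·47.7778 = 37.9889; MC(q_m) = 22.7 + 0.1·47.7778 = 27.4778.
Competitive q* = 80.625, so Δq = 32.8472; wedge = 37.9889 − 27.4778 = 10.5111.
Deadweight loss = ½ × 32.8472 × 10.5111 = $172.63 thousand.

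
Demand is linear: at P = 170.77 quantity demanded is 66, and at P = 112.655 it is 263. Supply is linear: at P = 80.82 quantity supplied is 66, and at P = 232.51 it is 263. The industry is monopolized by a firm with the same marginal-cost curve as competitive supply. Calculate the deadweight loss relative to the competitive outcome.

Demand slope = (112.655 − 170.77)/(263 − 66) = −0.295, so P = 190.24 − 0.295Q.
Supply slope = (232.51 − 80.82)/(263 − 66) = 0.77, so P = 30 + 0.77Q.
Competitive equilibrium: 190.24 − 0.295Q = 30 + 0.77Q → Q* = 150.4601, P* = 145.8543.
Marginal revenue: MR = 190.24 − 0.59Q. Set MR = MC: 190.24 − 0.59Q = 30 + 0.77Q → Q_m = 117.8235.
Price P_m = 190.24 − 0.295·117.8235 = 155.4821; MC(Q_m) = 30 + 0.77·117.8235 = 120.7241.
Competitive Q* = 150.4601, so ΔQ = 32.6366; wedge = 155.4821 − 120.7241 = 34.758.
The triangle = ½ × 32.6366 × 34.758 = 567.19.

567.19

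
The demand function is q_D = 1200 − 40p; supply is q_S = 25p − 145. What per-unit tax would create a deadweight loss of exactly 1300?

13

In inverse form: demand p = 30 − 0.025q, supply p = 5.8 + 0.04q.
Competitive equilibrium: 30 − 0.025q = 5.8 + 0.04q → q* = 372.3077, p* = 20.6923.
A tax t gives Δq = t/0.065 and wedge t, so DWL = t²/0.13.
t²/0.13 = 1300 → t² = 169 → t = 13.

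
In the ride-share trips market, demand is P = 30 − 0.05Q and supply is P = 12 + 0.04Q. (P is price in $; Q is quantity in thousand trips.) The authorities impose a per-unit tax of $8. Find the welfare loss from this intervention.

$355.56 thousand

Competitive equilibrium: 30 − 0.05Q = 12 + 0.04Q → Q* = 200, P* = 20.
With the tax, the buyer price exceeds the seller price by 8: (30 − 0.05Q) − (12 + 0.04Q) = 8 → Q' = 111.1111.
ΔQ = 200 − 111.1111 = 88.8889; the wedge equals the tax, 8.
Welfare loss = ½ × 88.8889 × 8 = $355.56 thousand.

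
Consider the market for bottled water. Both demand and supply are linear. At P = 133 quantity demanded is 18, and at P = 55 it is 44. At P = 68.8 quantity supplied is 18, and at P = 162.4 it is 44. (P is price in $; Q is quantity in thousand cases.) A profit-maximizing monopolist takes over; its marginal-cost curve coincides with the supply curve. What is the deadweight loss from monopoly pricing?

Demand slope = (55 − 133)/(44 − 18) = −3, so P = 187 − 3Q.
Supply slope = (162.4 − 68.8)/(44 − 18) = 3.6, so P = 4 + 3.6Q.
Competitive equilibrium: 187 − 3Q = 4 + 3.6Q → Q* = 27.7273, P* = 103.8182.
Marginal revenue: MR = 187 − 6Q. Set MR = MC: 187 − 6Q = 4 + 3.6Q → Q_m = 19.0625.
Price P_m = 187 − 3·19.0625 = 129.8125; MC(Q_m) = 4 + 3.6·19.0625 = 72.625.
Competitive Q* = 27.7273, so ΔQ = 8.6648; wedge = 129.8125 − 72.625 = 57.1875.
Deadweight loss = ½ × 8.6648 × 57.1875 = $247.76 thousand.

$247.76 thousand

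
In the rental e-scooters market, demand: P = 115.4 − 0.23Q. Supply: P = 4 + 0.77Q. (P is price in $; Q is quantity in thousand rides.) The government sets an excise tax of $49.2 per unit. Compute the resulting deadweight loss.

Competitive equilibrium: 115.4 − 0.23Q = 4 + 0.77Q → Q* = 111.4, P* = 89.778.
With the tax, the buyer price exceeds the seller price by 49.2: (115.4 − 0.23Q) − (4 + 0.77Q) = 49.2 → Q' = 62.2.
ΔQ = 111.4 − 62.2 = 49.2; the wedge equals the tax, 49.2.
The triangle = ½ × 49.2 × 49.2 = $1210.32 thousand.

$1210.32 thousand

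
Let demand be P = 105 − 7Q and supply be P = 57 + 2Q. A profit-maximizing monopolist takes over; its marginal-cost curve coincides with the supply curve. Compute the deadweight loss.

24.50

Competitive equilibrium: 105 − 7Q = 57 + 2Q → Q* = 5.3333, P* = 67.6667.
Marginal revenue: MR = 105 − 14Q. Set MR = MC: 105 − 14Q = 57 + 2Q → Q_m = 3.
Price P_m = 105 − 7·3 = 84; MC(Q_m) = 57 + 2·3 = 63.
Competitive Q* = 5.3333, so ΔQ = 2.3333; wedge = 84 − 63 = 21.
The triangle = ½ × 2.3333 × 21 = 24.50.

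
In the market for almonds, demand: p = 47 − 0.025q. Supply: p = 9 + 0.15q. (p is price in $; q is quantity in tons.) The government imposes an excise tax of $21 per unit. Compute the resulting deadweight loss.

Competitive equilibrium: 47 − 0.025q = 9 + 0.15q → q* = 217.1429, p* = 41.5714.
With the tax, the buyer price exceeds the seller price by 21: (47 − 0.025q) − (9 + 0.15q) = 21 → q' = 97.1429.
Δq = 217.1429 − 97.1429 = 120; the wedge equals the tax, 21.
DWL = ½ × 120 × 21 = $1260.

$1260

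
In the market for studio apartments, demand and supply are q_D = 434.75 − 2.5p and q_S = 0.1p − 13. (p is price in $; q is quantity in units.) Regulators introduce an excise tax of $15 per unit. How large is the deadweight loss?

$10.82

In inverse form: demand p = 173.9 − 0.4q, supply p = 130 + 10q.
Competitive equilibrium: 173.9 − 0.4q = 130 + 10q → q* = 4.2212, p* = 172.2115.
With the tax, the buyer price exceeds the seller price by 15: (173.9 − 0.4q) − (130 + 10q) = 15 → q' = 2.7788.
Δq = 4.2212 − 2.7788 = 1.4424; the wedge equals the tax, 15.
The triangle = ½ × 1.4424 × 15 = $10.82.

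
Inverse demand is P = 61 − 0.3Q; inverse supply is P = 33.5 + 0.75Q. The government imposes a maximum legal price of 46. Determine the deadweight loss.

47.62

Competitive equilibrium: 61 − 0.3Q = 33.5 + 0.75Q → Q* = 26.1905, P* = 53.1429.
At the ceiling P = 46, quantity supplied = (46 − 33.5)/0.75 = 16.6667.
Willingness to pay at Q' = 16.6667: 61 − 0.3·16.6667 = 56.
ΔQ = 26.1905 − 16.6667 = 9.5238; wedge = 56 − 46 = 10.
Deadweight loss = ½ × 9.5238 × 10 = 47.62.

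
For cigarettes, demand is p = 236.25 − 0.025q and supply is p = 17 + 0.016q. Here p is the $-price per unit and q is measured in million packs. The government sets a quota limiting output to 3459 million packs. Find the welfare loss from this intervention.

Competitive equilibrium: 236.25 − 0.025q = 17 + 0.016q → q* = 5347.561, p* = 102.561.
At q = 3459: demand price = 236.25 − 0.025·3459 = 149.775; supply price = 17 + 0.016·3459 = 72.344.
Δq = 5347.561 − 3459 = 1888.561; wedge = 149.775 − 72.344 = 77.431.
The triangle = ½ × 1888.561 × 77.431 = $73116.58 million.

$73116.58 million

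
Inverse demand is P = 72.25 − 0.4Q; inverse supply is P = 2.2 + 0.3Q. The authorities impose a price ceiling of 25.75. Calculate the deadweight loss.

162.86

Competitive equilibrium: 72.25 − 0.4Q = 2.2 + 0.3Q → Q* = 100.0714, P* = 32.2214.
At the ceiling P = 25.75, quantity supplied = (25.75 − 2.2)/0.3 = 78.5.
Willingness to pay at Q' = 78.5: 72.25 − 0.4·78.5 = 40.85.
ΔQ = 100.0714 − 78.5 = 21.5714; wedge = 40.85 − 25.75 = 15.1.
DWL = ½ × 21.5714 × 15.1 = 162.86.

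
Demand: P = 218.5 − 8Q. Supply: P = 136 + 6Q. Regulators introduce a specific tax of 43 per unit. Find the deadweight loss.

Competitive equilibrium: 218.5 − 8Q = 136 + 6Q → Q* = 5.8929, P* = 171.3571.
With the tax, the buyer price exceeds the seller price by 43: (218.5 − 8Q) − (136 + 6Q) = 43 → Q' = 2.8214.
ΔQ = 5.8929 − 2.8214 = 3.0715; the wedge equals the tax, 43.
The triangle = ½ × 3.0715 × 43 = 66.04.

66.04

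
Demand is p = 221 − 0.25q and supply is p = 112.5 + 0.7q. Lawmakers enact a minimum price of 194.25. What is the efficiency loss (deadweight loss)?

24.70

Competitive equilibrium: 221 − 0.25q = 112.5 + 0.7q → q* = 114.2105, p* = 192.4474.
At the floor p = 194.25, quantity demanded = (221 − 194.25)/0.25 = 107.
Sellers' marginal cost at q' = 107: 112.5 + 0.7·107 = 187.4.
Δq = 114.2105 − 107 = 7.2105; wedge = 194.25 − 187.4 = 6.85.
DWL = ½ × 7.2105 × 6.85 = 24.70.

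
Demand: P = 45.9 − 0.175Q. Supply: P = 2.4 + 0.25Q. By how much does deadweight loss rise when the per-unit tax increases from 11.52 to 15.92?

142.04

Competitive equilibrium: 45.9 − 0.175Q = 2.4 + 0.25Q → Q* = 102.3529, P* = 27.9882.
For a per-unit tax t: ΔQ = t/0.425, so DWL = ½·t·(t/0.425) = t²/0.85.
At t = 11.52: DWL = 156.13. At t = 15.92: DWL = 298.172.
Increase = 298.172 − 156.13 = 142.04.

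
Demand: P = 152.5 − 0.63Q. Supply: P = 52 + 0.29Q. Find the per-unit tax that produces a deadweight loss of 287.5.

Competitive equilibrium: 152.5 − 0.63Q = 52 + 0.29Q → Q* = 109.2391, P* = 83.6793.
A tax t gives ΔQ = t/0.92 and wedge t, so DWL = t²/1.84.
t²/1.84 = 287.5 → t² = 529 → t = 23.

23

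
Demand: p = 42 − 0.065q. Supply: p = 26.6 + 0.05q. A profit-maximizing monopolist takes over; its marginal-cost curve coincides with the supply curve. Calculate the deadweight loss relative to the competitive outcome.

Competitive equilibrium: 42 − 0.065q = 26.6 + 0.05q → q* = 133.913, p* = 33.2957.
Marginal revenue: MR = 42 − 0.13q. Set MR = MC: 42 − 0.13q = 26.6 + 0.05q → q_m = 85.5556.
Price p_m = 42 − 0.065·85.5556 = 36.4389; MC(q_m) = 26.6 + 0.05·85.5556 = 30.8778.
Competitive q* = 133.913, so Δq = 48.3574; wedge = 36.4389 − 30.8778 = 5.5611.
Welfare loss = ½ × 48.3574 × 5.5611 = 134.46.

134.46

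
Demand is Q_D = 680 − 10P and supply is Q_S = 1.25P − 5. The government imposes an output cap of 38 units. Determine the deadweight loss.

493.36

In inverse form: demand P = 68 − 0.1Q, supply P = 4 + 0.8Q.
Competitive equilibrium: 68 − 0.1Q = 4 + 0.8Q → Q* = 71.1111, P* = 60.8889.
At Q = 38: demand price = 68 − 0.1·38 = 64.2; supply price = 4 + 0.8·38 = 34.4.
ΔQ = 71.1111 − 38 = 33.1111; wedge = 64.2 − 34.4 = 29.8.
The triangle = ½ × 33.1111 × 29.8 = 493.36.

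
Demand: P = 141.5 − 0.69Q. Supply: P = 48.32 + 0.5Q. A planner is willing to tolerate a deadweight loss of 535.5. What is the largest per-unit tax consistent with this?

35.7

Competitive equilibrium: 141.5 − 0.69Q = 48.32 + 0.5Q → Q* = 78.3025, P* = 87.4713.
A tax t gives ΔQ = t/1.19 and wedge t, so DWL = t²/2.38.
t²/2.38 = 535.5 → t² = 1274.49 → t = 35.7.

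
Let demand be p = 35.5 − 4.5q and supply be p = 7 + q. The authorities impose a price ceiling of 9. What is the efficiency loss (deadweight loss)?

Competitive equilibrium: 35.5 − 4.5q = 7 + q → q* = 5.1818, p* = 12.1818.
At the ceiling p = 9, quantity supplied = (9 − 7)/1 = 2.
Willingness to pay at q' = 2: 35.5 − 4.5·2 = 26.5.
Δq = 5.1818 − 2 = 3.1818; wedge = 26.5 − 9 = 17.5.
Deadweight loss = ½ × 3.1818 × 17.5 = 27.84.

27.84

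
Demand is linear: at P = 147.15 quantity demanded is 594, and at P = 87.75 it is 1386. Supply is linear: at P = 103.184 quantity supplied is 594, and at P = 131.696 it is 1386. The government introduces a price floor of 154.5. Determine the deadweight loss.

13548.94

Demand slope = (87.75 − 147.15)/(1386 − 594) = −0.075, so P = 191.7 − 0.075Q.
Supply slope = (131.696 − 103.184)/(1386 − 594) = 0.036, so P = 81.8 + 0.036Q.
Competitive equilibrium: 191.7 − 0.075Q = 81.8 + 0.036Q → Q* = 990.0901, P* = 117.4432.
At the floor P = 154.5, quantity demanded = (191.7 − 154.5)/0.075 = 496.
Sellers' marginal cost at Q' = 496: 81.8 + 0.036·496 = 99.656.
ΔQ = 990.0901 − 496 = 494.0901; wedge = 154.5 − 99.656 = 54.844.
Deadweight loss = ½ × 494.0901 × 54.844 = 13548.94.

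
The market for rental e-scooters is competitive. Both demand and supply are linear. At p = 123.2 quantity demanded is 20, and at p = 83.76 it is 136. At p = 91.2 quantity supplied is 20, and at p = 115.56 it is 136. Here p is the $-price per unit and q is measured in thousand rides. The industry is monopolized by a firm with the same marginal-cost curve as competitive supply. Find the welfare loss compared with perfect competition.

Demand slope = (83.76 − 123.2)/(136 − 20) = −0.34, so p = 130 − 0.34q.
Supply slope = (115.56 − 91.2)/(136 − 20) = 0.21, so p = 87 + 0.21q.
Competitive equilibrium: 130 − 0.34q = 87 + 0.21q → q* = 78.1818, p* = 103.4182.
Marginal revenue: MR = 130 − 0.68q. Set MR = MC: 130 − 0.68q = 87 + 0.21q → q_m = 48.3146.
Price p_m = 130 − 0.34·48.3146 = 113.573; MC(q_m) = 87 + 0.21·48.3146 = 97.1461.
Competitive q* = 78.1818, so Δq = 29.8672; wedge = 113.573 − 97.1461 = 16.4269.
Welfare loss = ½ × 29.8672 × 16.4269 = $245.31 thousand.

$245.31 thousand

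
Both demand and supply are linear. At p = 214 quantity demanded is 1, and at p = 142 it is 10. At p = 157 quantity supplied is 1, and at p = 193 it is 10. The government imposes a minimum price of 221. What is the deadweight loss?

Demand slope = (142 − 214)/(10 − 1) = −8, so p = 222 − 8q.
Supply slope = (193 − 157)/(10 − 1) = 4, so p = 153 + 4q.
Competitive equilibrium: 222 − 8q = 153 + 4q → q* = 5.75, p* = 176.
At the floor p = 221, quantity demanded = (222 − 221)/8 = 0.125.
Sellers' marginal cost at q' = 0.125: 153 + 4·0.125 = 153.5.
Δq = 5.75 − 0.125 = 5.625; wedge = 221 − 153.5 = 67.5.
The triangle = ½ × 5.625 × 67.5 = 189.84.

189.84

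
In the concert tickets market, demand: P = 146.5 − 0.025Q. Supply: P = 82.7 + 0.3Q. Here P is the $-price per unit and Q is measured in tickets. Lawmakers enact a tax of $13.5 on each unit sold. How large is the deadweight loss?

Competitive equilibrium: 146.5 − 0.025Q = 82.7 + 0.3Q → Q* = 196.3077, P* = 141.5923.
With the tax, the buyer price exceeds the seller price by 13.5: (146.5 − 0.025Q) − (82.7 + 0.3Q) = 13.5 → Q' = 154.7692.
ΔQ = 196.3077 − 154.7692 = 41.5385; the wedge equals the tax, 13.5.
Welfare loss = ½ × 41.5385 × 13.5 = $280.38.

$280.38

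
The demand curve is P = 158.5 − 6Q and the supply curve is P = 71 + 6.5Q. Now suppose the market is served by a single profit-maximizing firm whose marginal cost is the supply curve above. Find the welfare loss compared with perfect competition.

Competitive equilibrium: 158.5 − 6Q = 71 + 6.5Q → Q* = 7, P* = 116.5.
Marginal revenue: MR = 158.5 − 12Q. Set MR = MC: 158.5 − 12Q = 71 + 6.5Q → Q_m = 4.7297.
Price P_m = 158.5 − 6·4.7297 = 130.1218; MC(Q_m) = 71 + 6.5·4.7297 = 101.7431.
Competitive Q* = 7, so ΔQ = 2.2703; wedge = 130.1218 − 101.7431 = 28.3787.
DWL = ½ × 2.2703 × 28.3787 = 32.21.

32.21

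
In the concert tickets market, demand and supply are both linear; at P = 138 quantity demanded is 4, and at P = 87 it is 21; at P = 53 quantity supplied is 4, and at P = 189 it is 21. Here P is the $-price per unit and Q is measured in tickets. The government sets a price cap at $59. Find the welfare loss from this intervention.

Demand slope = (87 − 138)/(21 − 4) = −3, so P = 150 − 3Q.
Supply slope = (189 − 53)/(21 − 4) = 8, so P = 21 + 8Q.
Competitive equilibrium: 150 − 3Q = 21 + 8Q → Q* = 11.7273, P* = 114.8182.
At the ceiling P = 59, quantity supplied = (59 − 21)/8 = 4.75.
Willingness to pay at Q' = 4.75: 150 − 3·4.75 = 135.75.
ΔQ = 11.7273 − 4.75 = 6.9773; wedge = 135.75 − 59 = 76.75.
Welfare loss = ½ × 6.9773 × 76.75 = $267.75.

$267.75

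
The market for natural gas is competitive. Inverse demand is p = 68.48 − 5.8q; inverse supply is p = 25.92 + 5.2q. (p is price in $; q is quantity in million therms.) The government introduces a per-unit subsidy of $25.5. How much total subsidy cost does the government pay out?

Competitive equilibrium: 68.48 − 5.8q = 25.92 + 5.2q → q* = 3.8691, p* = 46.0393.
The subsidy lowers effective supply by 25.5: p = 0.42 + 5.2q.
New quantity: 68.48 − 5.8q = 0.42 + 5.2q → q' = 6.1873.
Total subsidy cost = 25.5 × 6.1873 = $157.78 million.

$157.78 million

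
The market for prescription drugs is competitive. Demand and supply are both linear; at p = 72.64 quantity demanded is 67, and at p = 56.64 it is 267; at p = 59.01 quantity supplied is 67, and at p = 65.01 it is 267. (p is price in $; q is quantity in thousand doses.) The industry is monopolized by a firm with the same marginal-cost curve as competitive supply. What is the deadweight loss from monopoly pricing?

$355.38 thousand

Demand slope = (56.64 − 72.64)/(267 − 67) = −0.08, so p = 78 − 0.08q.
Supply slope = (65.01 − 59.01)/(267 − 67) = 0.03, so p = 57 + 0.03q.
Competitive equilibrium: 78 − 0.08q = 57 + 0.03q → q* = 190.9091, p* = 62.7273.
Marginal revenue: MR = 78 − 0.16q. Set MR = MC: 78 − 0.16q = 57 + 0.03q → q_m = 110.5263.
Price p_m = 78 − 0.08·110.5263 = 69.1579; MC(q_m) = 57 + 0.03·110.5263 = 60.3158.
Competitive q* = 190.9091, so Δq = 80.3828; wedge = 69.1579 − 60.3158 = 8.8421.
Welfare loss = ½ × 80.3828 × 8.8421 = $355.38 thousand.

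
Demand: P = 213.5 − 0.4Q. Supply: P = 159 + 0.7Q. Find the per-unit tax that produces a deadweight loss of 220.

22

Competitive equilibrium: 213.5 − 0.4Q = 159 + 0.7Q → Q* = 49.5455, P* = 193.6818.
A tax t gives ΔQ = t/1.1 and wedge t, so DWL = t²/2.2.
t²/2.2 = 220 → t² = 484 → t = 22.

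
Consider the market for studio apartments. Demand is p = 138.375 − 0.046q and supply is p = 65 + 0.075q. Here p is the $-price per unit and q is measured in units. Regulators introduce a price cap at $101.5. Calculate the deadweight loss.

Competitive equilibrium: 138.375 − 0.046q = 65 + 0.075q → q* = 606.405, p* = 110.4804.
At the ceiling p = 101.5, quantity supplied = (101.5 − 65)/0.075 = 486.6667.
Willingness to pay at q' = 486.6667: 138.375 − 0.046·486.6667 = 115.9883.
Δq = 606.405 − 486.6667 = 119.7383; wedge = 115.9883 − 101.5 = 14.4883.
DWL = ½ × 119.7383 × 14.4883 = $867.40.

$867.40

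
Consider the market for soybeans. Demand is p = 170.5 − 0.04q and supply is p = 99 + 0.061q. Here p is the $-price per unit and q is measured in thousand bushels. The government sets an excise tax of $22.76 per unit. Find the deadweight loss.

Competitive equilibrium: 170.5 − 0.04q = 99 + 0.061q → q* = 707.9208, p* = 142.1832.
With the tax, the buyer price exceeds the seller price by 22.76: (170.5 − 0.04q) − (99 + 0.061q) = 22.76 → q' = 482.5743.
Δq = 707.9208 − 482.5743 = 225.3465; the wedge equals the tax, 22.76.
Deadweight loss = ½ × 225.3465 × 22.76 = $2564.44 thousand.

$2564.44 thousand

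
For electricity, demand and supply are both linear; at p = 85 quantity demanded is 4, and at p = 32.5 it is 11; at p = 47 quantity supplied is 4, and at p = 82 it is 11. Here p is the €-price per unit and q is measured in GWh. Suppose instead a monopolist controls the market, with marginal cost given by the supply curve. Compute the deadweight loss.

€43.56

Demand slope = (32.5 − 85)/(11 − 4) = −7.5, so p = 115 − 7.5q.
Supply slope = (82 − 47)/(11 − 4) = 5, so p = 27 + 5q.
Competitive equilibrium: 115 − 7.5q = 27 + 5q → q* = 7.04, p* = 62.2.
Marginal revenue: MR = 115 − 15q. Set MR = MC: 115 − 15q = 27 + 5q → q_m = 4.4.
Price p_m = 115 − 7.5·4.4 = 82; MC(q_m) = 27 + 5·4.4 = 49.
Competitive q* = 7.04, so Δq = 2.64; wedge = 82 − 49 = 33.
DWL = ½ × 2.64 × 33 = €43.56.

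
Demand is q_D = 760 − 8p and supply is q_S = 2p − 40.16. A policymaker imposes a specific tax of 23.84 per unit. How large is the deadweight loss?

In inverse form: demand p = 95 − 0.125q, supply p = 20.08 + 0.5q.
Competitive equilibrium: 95 − 0.125q = 20.08 + 0.5q → q* = 119.872, p* = 80.016.
With the tax, the buyer price exceeds the seller price by 23.84: (95 − 0.125q) − (20.08 + 0.5q) = 23.84 → q' = 81.728.
Δq = 119.872 − 81.728 = 38.144; the wedge equals the tax, 23.84.
The triangle = ½ × 38.144 × 23.84 = 454.68.

454.68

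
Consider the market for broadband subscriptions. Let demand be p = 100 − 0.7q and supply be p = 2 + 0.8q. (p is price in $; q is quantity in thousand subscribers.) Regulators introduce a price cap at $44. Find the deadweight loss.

Competitive equilibrium: 100 − 0.7q = 2 + 0.8q → q* = 65.3333, p* = 54.2667.
At the ceiling p = 44, quantity supplied = (44 − 2)/0.8 = 52.5.
Willingness to pay at q' = 52.5: 100 − 0.7·52.5 = 63.25.
Δq = 65.3333 − 52.5 = 12.8333; wedge = 63.25 − 44 = 19.25.
Welfare loss = ½ × 12.8333 × 19.25 = $123.52 thousand.

$123.52 thousand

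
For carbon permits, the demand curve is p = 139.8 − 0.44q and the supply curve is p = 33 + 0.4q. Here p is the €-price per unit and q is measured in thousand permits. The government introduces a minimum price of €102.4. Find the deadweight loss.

Competitive equilibrium: 139.8 − 0.44q = 33 + 0.4q → q* = 127.1429, p* = 83.8571.
At the floor p = 102.4, quantity demanded = (139.8 − 102.4)/0.44 = 85.
Sellers' marginal cost at q' = 85: 33 + 0.4·85 = 67.
Δq = 127.1429 − 85 = 42.1429; wedge = 102.4 − 67 = 35.4.
Deadweight loss = ½ × 42.1429 × 35.4 = €745.93 thousand.

€745.93 thousand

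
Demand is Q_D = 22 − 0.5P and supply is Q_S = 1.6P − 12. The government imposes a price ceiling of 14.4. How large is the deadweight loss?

10.77

In inverse form: demand P = 44 − 2Q, supply P = 7.5 + 0.625Q.
Competitive equilibrium: 44 − 2Q = 7.5 + 0.625Q → Q* = 13.9048, P* = 16.1905.
At the ceiling P = 14.4, quantity supplied = (14.4 − 7.5)/0.625 = 11.04.
Willingness to pay at Q' = 11.04: 44 − 2·11.04 = 21.92.
ΔQ = 13.9048 − 11.04 = 2.8648; wedge = 21.92 − 14.4 = 7.52.
Deadweight loss = ½ × 2.8648 × 7.52 = 10.77.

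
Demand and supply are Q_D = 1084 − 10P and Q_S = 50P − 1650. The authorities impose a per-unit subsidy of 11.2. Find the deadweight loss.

522.67

In inverse form: demand P = 108.4 − 0.1Q, supply P = 33 + 0.02Q.
Competitive equilibrium: 108.4 − 0.1Q = 33 + 0.02Q → Q* = 628.3333, P* = 45.5667.
The subsidy lowers effective supply by 11.2: P = 21.8 + 0.02Q.
New quantity: 108.4 − 0.1Q = 21.8 + 0.02Q → Q' = 721.6667.
Overproduction ΔQ = 721.6667 − 628.3333 = 93.3334; wedge = subsidy = 11.2.
Deadweight loss = ½ × 93.3334 × 11.2 = 522.67.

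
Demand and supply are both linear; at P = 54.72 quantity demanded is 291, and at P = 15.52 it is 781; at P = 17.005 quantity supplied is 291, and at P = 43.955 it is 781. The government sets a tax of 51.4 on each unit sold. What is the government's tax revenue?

9746.96

Demand slope = (15.52 − 54.72)/(781 − 291) = −0.08, so P = 78 − 0.08Q.
Supply slope = (43.955 − 17.005)/(781 − 291) = 0.055, so P = 1 + 0.055Q.
Competitive equilibrium: 78 − 0.08Q = 1 + 0.055Q → Q* = 570.3704, P* = 32.3704.
With the tax, the buyer price exceeds the seller price by 51.4: (78 − 0.08Q) − (1 + 0.055Q) = 51.4 → Q' = 189.6296.
Tax revenue = 51.4 × 189.6296 = 9746.96.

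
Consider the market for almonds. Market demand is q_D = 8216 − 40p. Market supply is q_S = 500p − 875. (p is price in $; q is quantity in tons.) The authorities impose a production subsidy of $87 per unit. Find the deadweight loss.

In inverse form: demand p = 205.4 − 0.025q, supply p = 1.75 + 0.002q.
Competitive equilibrium: 205.4 − 0.025q = 1.75 + 0.002q → q* = 7542.5926, p* = 16.8352.
The subsidy lowers effective supply by 87: p = 0.002q − 85.25.
New quantity: 205.4 − 0.025q = 0.002q − 85.25 → q' = 10764.8148.
Overproduction Δq = 10764.8148 − 7542.5926 = 3222.2222; wedge = subsidy = 87.
Welfare loss = ½ × 3222.2222 × 87 = $140166.67.

$140166.67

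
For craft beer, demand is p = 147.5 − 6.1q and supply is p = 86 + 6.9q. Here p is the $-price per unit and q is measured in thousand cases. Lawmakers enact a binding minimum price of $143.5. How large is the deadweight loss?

Competitive equilibrium: 147.5 − 6.1q = 86 + 6.9q → q* = 4.7308, p* = 118.6423.
At the floor p = 143.5, quantity demanded = (147.5 − 143.5)/6.1 = 0.6557.
Sellers' marginal cost at q' = 0.6557: 86 + 6.9·0.6557 = 90.5243.
Δq = 4.7308 − 0.6557 = 4.0751; wedge = 143.5 − 90.5243 = 52.9757.
DWL = ½ × 4.0751 × 52.9757 = $107.94 thousand.

$107.94 thousand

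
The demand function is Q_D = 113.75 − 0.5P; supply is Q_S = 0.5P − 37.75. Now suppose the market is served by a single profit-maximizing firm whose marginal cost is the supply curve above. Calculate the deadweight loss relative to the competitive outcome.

In inverse form: demand P = 227.5 − 2Q, supply P = 75.5 + 2Q.
Competitive equilibrium: 227.5 − 2Q = 75.5 + 2Q → Q* = 38, P* = 151.5.
Marginal revenue: MR = 227.5 − 4Q. Set MR = MC: 227.5 − 4Q = 75.5 + 2Q → Q_m = 25.3333.
Price P_m = 227.5 − 2·25.3333 = 176.8334; MC(Q_m) = 75.5 + 2·25.3333 = 126.1666.
Competitive Q* = 38, so ΔQ = 12.6667; wedge = 176.8334 − 126.1666 = 50.6668.
The triangle = ½ × 12.6667 × 50.6668 = 320.89.

320.89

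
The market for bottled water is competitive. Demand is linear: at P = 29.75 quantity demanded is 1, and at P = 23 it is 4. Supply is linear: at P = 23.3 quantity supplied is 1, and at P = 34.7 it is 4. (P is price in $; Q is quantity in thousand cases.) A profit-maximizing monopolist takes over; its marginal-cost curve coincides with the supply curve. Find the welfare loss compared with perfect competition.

$0.95 thousand

Demand slope = (23 − 29.75)/(4 − 1) = −2.25, so P = 32 − 2.25Q.
Supply slope = (34.7 − 23.3)/(4 − 1) = 3.8, so P = 19.5 + 3.8Q.
Competitive equilibrium: 32 − 2.25Q = 19.5 + 3.8Q → Q* = 2.0661, P* = 27.3512.
Marginal revenue: MR = 32 − 4.5Q. Set MR = MC: 32 − 4.5Q = 19.5 + 3.8Q → Q_m = 1.506.
Price P_m = 32 − 2.25·1.506 = 28.6115; MC(Q_m) = 19.5 + 3.8·1.506 = 25.2228.
Competitive Q* = 2.0661, so ΔQ = 0.5601; wedge = 28.6115 − 25.2228 = 3.3887.
The triangle = ½ × 0.5601 × 3.3887 = $0.95 thousand.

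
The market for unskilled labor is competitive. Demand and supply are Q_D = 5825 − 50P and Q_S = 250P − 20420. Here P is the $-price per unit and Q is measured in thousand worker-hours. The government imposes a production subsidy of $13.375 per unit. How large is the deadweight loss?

$3726.89 thousand

In inverse form: demand P = 116.5 − 0.02Q, supply P = 81.68 + 0.004Q.
Competitive equilibrium: 116.5 − 0.02Q = 81.68 + 0.004Q → Q* = 1450.8333, P* = 87.4833.
The subsidy lowers effective supply by 13.375: P = 68.305 + 0.004Q.
New quantity: 116.5 − 0.02Q = 68.305 + 0.004Q → Q' = 2008.125.
Overproduction ΔQ = 2008.125 − 1450.8333 = 557.2917; wedge = subsidy = 13.375.
Welfare loss = ½ × 557.2917 × 13.375 = $3726.89 thousand.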